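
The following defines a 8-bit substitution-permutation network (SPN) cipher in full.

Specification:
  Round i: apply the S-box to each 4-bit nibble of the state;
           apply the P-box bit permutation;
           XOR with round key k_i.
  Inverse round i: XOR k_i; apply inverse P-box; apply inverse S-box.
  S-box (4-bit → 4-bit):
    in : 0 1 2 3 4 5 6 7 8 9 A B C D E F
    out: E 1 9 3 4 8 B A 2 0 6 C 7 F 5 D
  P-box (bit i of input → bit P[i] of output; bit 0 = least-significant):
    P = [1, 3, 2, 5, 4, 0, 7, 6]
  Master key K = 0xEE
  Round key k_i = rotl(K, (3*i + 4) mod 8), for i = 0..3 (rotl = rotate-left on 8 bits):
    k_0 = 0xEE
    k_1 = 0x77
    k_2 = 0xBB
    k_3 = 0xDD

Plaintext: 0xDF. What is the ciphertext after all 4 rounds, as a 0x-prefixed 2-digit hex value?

s_0 = plaintext = 0xDF
s_1 = Round(s_0, k_0) = 0x19
s_2 = Round(s_1, k_1) = 0x67
s_3 = Round(s_2, k_2) = 0xC2
s_4 = Round(s_3, k_3) = 0x6E

0x6E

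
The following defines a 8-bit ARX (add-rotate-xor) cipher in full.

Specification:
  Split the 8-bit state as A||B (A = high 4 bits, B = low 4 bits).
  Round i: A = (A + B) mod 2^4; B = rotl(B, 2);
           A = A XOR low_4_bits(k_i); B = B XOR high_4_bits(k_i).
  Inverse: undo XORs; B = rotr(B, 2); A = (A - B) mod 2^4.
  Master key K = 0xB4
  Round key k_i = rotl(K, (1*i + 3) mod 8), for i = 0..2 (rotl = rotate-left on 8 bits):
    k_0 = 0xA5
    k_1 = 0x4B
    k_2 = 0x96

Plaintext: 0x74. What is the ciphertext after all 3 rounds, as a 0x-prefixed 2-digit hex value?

0xA3

s_0 = plaintext = 0x74
s_1 = Round(s_0, k_0) = 0xEB
s_2 = Round(s_1, k_1) = 0x2A
s_3 = Round(s_2, k_2) = 0xA3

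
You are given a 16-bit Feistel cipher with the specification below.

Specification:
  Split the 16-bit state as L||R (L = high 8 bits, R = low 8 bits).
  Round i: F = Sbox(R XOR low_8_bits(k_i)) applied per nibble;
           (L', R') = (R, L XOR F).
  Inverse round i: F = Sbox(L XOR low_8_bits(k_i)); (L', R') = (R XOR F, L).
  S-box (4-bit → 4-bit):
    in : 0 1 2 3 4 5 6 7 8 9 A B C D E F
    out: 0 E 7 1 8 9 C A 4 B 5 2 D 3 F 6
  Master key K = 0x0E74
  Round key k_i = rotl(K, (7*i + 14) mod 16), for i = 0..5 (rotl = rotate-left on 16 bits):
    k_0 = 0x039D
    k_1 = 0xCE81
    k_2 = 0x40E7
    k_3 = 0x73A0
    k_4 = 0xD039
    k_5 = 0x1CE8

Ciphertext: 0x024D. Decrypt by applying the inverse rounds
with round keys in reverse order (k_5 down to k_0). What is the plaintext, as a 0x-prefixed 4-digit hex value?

0xD8F0

s_0 = ciphertext = 0x024D
s_1 = InvRound(s_0, k_5) = 0xB802
s_2 = InvRound(s_1, k_4) = 0x4CB8
s_3 = InvRound(s_2, k_3) = 0x454C
s_4 = InvRound(s_3, k_2) = 0x1B45
s_5 = InvRound(s_4, k_1) = 0xF01B
s_6 = InvRound(s_5, k_0) = 0xD8F0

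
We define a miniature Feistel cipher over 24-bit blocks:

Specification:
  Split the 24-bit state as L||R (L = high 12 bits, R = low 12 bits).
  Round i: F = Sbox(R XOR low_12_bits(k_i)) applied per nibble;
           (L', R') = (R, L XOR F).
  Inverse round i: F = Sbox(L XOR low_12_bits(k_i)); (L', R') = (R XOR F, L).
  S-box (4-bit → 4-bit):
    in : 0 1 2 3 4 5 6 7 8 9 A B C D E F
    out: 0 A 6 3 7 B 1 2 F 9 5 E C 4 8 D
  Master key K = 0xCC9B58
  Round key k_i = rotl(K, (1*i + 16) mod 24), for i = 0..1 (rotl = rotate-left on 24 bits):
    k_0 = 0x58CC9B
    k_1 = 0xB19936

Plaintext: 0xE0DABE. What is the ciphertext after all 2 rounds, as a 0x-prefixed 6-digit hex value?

0xF66B0E

s_0 = plaintext = 0xE0DABE
s_1 = Round(s_0, k_0) = 0xABEF66
s_2 = Round(s_1, k_1) = 0xF66B0E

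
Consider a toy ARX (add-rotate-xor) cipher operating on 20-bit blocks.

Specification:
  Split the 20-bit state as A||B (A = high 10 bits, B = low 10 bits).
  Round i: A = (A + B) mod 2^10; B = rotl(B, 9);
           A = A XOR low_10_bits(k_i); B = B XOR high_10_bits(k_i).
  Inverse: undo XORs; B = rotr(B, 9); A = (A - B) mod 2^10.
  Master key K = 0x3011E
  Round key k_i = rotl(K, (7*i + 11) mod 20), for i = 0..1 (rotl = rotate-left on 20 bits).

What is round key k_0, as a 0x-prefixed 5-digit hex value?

K = 0x3011E
k_0 = rotl(K, (7*0+11) mod 20) = rotl(K, 11) = 0x8F180

0x8F180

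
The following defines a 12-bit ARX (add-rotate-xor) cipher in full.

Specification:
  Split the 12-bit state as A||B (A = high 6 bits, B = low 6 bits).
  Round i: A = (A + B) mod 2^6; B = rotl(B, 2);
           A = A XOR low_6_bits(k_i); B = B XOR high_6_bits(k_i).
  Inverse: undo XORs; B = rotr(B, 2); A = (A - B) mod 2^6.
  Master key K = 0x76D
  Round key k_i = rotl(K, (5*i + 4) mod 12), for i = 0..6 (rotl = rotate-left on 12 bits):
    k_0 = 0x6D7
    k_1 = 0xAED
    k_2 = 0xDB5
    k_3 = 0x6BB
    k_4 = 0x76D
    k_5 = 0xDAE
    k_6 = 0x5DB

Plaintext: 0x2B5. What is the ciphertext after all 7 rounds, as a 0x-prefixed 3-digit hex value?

s_0 = plaintext = 0x2B5
s_1 = Round(s_0, k_0) = 0xA0C
s_2 = Round(s_1, k_1) = 0x65B
s_3 = Round(s_2, k_2) = 0x05B
s_4 = Round(s_3, k_3) = 0x9F7
s_5 = Round(s_4, k_4) = 0xCC2
s_6 = Round(s_5, k_5) = 0x6FE
s_7 = Round(s_6, k_6) = 0x0AC

0x0AC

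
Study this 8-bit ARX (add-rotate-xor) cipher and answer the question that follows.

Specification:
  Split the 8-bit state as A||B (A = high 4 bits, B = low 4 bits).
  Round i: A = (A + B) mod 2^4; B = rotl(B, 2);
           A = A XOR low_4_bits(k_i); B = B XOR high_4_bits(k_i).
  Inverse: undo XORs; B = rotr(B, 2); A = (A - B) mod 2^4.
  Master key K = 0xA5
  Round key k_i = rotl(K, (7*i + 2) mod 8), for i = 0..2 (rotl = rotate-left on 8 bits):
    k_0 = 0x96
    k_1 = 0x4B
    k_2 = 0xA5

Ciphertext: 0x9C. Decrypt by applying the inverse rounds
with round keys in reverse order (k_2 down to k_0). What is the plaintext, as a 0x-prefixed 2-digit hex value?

0xCB

s_0 = ciphertext = 0x9C
s_1 = InvRound(s_0, k_2) = 0x39
s_2 = InvRound(s_1, k_1) = 0x17
s_3 = InvRound(s_2, k_0) = 0xCB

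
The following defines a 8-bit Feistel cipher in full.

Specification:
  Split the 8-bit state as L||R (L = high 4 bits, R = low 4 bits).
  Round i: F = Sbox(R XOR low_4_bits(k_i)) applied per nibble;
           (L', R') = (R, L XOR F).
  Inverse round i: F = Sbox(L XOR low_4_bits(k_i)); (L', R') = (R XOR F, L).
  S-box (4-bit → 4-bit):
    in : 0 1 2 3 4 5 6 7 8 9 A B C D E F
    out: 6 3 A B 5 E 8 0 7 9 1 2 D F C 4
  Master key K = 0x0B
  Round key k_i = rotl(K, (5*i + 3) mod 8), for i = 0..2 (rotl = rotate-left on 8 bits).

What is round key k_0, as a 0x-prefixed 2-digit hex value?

K = 0x0B
k_0 = rotl(K, (5*0+3) mod 8) = rotl(K, 3) = 0x58

0x58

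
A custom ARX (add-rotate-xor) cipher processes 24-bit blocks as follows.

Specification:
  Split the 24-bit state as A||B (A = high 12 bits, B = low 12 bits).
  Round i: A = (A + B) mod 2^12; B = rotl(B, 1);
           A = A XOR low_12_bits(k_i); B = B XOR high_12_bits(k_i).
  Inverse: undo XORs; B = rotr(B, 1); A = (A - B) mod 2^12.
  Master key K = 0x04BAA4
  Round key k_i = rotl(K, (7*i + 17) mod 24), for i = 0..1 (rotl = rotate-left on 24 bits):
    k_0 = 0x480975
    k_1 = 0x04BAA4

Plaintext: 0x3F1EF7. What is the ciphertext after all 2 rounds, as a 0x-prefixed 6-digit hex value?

0xFA8294

s_0 = plaintext = 0x3F1EF7
s_1 = Round(s_0, k_0) = 0xB9D96F
s_2 = Round(s_1, k_1) = 0xFA8294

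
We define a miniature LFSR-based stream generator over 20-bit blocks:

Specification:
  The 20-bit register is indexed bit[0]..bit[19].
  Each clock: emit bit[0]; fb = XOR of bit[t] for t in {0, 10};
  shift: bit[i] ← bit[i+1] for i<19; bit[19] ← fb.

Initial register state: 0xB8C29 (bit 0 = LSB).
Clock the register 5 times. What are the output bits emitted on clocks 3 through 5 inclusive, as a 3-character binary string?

010

reg_0 = 0xB8C29
clock 1: out=1, reg = 0x5C614
clock 2: out=0, reg = 0xAE30A
clock 3: out=0, reg = 0x57185
clock 4: out=1, reg = 0xAB8C2
clock 5: out=0, reg = 0x55C61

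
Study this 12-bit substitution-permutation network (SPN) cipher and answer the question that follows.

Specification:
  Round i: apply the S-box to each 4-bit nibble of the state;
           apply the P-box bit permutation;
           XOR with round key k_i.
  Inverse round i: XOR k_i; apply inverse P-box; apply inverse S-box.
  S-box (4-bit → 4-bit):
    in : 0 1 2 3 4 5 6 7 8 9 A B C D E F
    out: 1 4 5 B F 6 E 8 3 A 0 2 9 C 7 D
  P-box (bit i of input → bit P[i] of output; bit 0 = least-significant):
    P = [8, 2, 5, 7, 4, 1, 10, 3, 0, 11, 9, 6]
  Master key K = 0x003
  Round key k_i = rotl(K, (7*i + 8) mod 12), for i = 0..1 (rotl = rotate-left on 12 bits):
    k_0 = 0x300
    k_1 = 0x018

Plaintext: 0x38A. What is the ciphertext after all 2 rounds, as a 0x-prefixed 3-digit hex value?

0xD9E

s_0 = plaintext = 0x38A
s_1 = Round(s_0, k_0) = 0xB53
s_2 = Round(s_1, k_1) = 0xD9E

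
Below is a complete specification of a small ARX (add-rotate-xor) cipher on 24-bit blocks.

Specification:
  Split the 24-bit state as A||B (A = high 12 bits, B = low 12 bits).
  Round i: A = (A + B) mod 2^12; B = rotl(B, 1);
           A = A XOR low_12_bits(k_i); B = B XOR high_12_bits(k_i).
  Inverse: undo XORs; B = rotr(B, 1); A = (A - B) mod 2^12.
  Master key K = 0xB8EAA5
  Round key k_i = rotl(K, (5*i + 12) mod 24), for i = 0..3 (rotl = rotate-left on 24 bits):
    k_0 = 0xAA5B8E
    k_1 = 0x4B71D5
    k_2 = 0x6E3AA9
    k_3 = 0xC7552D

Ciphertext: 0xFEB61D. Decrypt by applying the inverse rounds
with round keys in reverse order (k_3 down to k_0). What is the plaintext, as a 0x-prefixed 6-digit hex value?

s_0 = ciphertext = 0xFEB61D
s_1 = InvRound(s_0, k_3) = 0x592534
s_2 = InvRound(s_1, k_2) = 0x5509EB
s_3 = InvRound(s_2, k_1) = 0xDD76AE
s_4 = InvRound(s_3, k_0) = 0x854E05

0x854E05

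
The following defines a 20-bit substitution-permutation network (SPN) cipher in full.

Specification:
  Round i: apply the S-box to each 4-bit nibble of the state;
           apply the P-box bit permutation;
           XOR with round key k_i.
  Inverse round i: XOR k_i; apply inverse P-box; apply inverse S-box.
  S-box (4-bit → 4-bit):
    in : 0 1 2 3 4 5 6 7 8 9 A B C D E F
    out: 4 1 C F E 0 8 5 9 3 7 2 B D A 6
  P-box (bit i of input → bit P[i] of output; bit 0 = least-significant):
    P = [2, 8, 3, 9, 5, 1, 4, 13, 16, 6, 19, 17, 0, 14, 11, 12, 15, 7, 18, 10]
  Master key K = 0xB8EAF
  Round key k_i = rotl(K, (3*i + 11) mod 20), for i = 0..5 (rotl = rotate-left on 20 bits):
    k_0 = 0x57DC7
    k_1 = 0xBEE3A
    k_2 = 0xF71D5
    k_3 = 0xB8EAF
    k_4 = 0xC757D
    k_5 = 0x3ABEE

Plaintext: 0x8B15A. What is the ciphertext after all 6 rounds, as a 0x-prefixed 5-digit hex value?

s_0 = plaintext = 0x8B15A
s_1 = Round(s_0, k_0) = 0x4B8CB
s_2 = Round(s_1, k_1) = 0xC8B98
s_3 = Round(s_2, k_2) = 0xFE732
s_4 = Round(s_3, k_3) = 0x6FC15
s_5 = Round(s_4, k_4) = 0xF391D
s_6 = Round(s_5, k_5) = 0x6F103

0x6F103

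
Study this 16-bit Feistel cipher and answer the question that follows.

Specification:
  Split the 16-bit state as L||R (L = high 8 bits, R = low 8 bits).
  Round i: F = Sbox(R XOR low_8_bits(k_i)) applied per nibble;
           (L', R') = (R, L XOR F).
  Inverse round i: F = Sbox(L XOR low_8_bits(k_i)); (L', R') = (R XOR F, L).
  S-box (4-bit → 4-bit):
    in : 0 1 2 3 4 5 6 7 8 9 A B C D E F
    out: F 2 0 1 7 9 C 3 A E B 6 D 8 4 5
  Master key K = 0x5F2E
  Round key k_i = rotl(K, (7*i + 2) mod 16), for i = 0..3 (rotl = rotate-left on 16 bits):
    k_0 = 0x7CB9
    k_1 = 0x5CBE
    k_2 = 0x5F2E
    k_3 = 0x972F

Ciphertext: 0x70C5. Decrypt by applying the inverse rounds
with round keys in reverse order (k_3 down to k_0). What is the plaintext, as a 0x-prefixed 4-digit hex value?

0x240B

s_0 = ciphertext = 0x70C5
s_1 = InvRound(s_0, k_3) = 0x5070
s_2 = InvRound(s_1, k_2) = 0x4450
s_3 = InvRound(s_2, k_1) = 0x0B44
s_4 = InvRound(s_3, k_0) = 0x240B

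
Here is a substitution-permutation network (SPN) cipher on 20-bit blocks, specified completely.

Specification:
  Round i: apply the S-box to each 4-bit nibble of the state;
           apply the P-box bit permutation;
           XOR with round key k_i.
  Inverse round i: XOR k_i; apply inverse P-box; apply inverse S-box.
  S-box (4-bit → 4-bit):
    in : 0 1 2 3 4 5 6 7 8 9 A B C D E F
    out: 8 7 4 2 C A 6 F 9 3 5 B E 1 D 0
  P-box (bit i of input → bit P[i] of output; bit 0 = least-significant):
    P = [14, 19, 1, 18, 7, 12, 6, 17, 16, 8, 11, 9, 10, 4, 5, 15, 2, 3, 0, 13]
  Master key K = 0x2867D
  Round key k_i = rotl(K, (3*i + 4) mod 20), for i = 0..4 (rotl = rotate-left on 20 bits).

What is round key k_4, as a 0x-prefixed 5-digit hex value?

K = 0x2867D
k_0 = rotl(K, (3*0+4) mod 20) = rotl(K, 4) = 0x867D2
k_1 = rotl(K, (3*1+4) mod 20) = rotl(K, 7) = 0x33E94
k_2 = rotl(K, (3*2+4) mod 20) = rotl(K, 10) = 0x9F4A1
k_3 = rotl(K, (3*3+4) mod 20) = rotl(K, 13) = 0xFA50C
k_4 = rotl(K, (3*4+4) mod 20) = rotl(K, 16) = 0xD2867

0xD2867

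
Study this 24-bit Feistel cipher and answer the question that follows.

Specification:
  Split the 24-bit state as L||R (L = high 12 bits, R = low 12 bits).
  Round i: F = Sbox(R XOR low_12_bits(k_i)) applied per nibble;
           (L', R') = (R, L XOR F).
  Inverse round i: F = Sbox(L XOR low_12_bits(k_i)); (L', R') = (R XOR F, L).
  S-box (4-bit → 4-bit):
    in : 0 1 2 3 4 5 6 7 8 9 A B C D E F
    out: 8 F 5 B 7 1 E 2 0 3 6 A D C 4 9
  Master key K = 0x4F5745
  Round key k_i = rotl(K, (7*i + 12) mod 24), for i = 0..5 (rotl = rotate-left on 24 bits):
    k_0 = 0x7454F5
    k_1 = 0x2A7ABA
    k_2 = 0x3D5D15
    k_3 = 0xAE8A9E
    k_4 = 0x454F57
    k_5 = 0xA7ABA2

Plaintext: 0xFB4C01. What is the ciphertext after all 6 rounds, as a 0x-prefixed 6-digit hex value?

0x32C17F

s_0 = plaintext = 0xFB4C01
s_1 = Round(s_0, k_0) = 0xC01F23
s_2 = Round(s_1, k_1) = 0xF23D32
s_3 = Round(s_2, k_2) = 0xD32771
s_4 = Round(s_3, k_3) = 0x77117B
s_5 = Round(s_4, k_4) = 0x17B32C
s_6 = Round(s_5, k_5) = 0x32C17F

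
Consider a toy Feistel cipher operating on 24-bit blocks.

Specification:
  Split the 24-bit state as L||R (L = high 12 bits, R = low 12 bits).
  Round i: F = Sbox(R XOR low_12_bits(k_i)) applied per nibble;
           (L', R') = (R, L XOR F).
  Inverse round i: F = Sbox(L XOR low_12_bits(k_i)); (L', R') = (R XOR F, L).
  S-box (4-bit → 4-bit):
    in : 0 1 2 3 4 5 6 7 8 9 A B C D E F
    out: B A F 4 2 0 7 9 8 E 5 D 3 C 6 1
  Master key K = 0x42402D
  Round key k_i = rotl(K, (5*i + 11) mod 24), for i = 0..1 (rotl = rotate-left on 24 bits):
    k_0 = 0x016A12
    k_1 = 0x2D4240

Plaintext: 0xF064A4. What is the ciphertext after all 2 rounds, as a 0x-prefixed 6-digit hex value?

0x9D194E

s_0 = plaintext = 0xF064A4
s_1 = Round(s_0, k_0) = 0x4A49D1
s_2 = Round(s_1, k_1) = 0x9D194E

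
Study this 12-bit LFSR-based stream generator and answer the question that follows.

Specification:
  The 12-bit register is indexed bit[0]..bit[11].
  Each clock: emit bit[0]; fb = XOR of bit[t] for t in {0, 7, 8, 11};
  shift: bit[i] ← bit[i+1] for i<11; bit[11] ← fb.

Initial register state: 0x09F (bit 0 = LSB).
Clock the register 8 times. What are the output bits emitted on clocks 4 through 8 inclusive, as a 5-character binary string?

reg_0 = 0x09F
clock 1: out=1, reg = 0x04F
clock 2: out=1, reg = 0x827
clock 3: out=1, reg = 0x413
clock 4: out=1, reg = 0xA09
clock 5: out=1, reg = 0x504
clock 6: out=0, reg = 0xA82
clock 7: out=0, reg = 0x541
clock 8: out=1, reg = 0x2A0

11001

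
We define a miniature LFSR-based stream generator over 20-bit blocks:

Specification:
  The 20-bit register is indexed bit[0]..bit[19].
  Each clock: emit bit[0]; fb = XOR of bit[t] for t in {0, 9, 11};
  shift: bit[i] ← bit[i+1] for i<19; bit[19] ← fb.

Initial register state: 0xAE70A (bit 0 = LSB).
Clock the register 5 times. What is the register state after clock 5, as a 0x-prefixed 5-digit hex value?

reg_0 = 0xAE70A
clock 1: out=0, reg = 0xD7385
clock 2: out=1, reg = 0x6B9C2
clock 3: out=0, reg = 0xB5CE1
clock 4: out=1, reg = 0x5AE70
clock 5: out=0, reg = 0x2D738

0x2D738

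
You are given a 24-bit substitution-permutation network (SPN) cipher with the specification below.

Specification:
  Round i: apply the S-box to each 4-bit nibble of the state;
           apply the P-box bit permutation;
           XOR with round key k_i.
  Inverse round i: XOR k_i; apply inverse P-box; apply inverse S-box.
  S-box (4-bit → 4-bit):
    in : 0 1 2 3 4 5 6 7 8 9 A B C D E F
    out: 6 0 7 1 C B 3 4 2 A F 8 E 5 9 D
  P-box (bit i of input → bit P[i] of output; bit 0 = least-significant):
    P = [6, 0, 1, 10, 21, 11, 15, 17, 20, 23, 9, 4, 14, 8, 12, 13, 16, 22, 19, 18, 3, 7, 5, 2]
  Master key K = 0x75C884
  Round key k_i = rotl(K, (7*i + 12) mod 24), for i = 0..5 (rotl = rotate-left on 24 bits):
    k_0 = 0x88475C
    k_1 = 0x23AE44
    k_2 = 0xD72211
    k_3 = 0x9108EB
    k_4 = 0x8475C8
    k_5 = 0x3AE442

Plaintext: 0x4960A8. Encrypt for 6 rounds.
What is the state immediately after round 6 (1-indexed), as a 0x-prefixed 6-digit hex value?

0x0702D8

s_0 = plaintext = 0x4960A8
s_1 = Round(s_0, k_0) = 0x6E8C79
s_2 = Round(s_1, k_1) = 0xA629DD
s_3 = Round(s_2, k_2) = 0x36F3EF
s_4 = Round(s_3, k_3) = 0xE27CA1
s_5 = Round(s_4, k_4) = 0x6FEFD4
s_6 = Round(s_5, k_5) = 0x0702D8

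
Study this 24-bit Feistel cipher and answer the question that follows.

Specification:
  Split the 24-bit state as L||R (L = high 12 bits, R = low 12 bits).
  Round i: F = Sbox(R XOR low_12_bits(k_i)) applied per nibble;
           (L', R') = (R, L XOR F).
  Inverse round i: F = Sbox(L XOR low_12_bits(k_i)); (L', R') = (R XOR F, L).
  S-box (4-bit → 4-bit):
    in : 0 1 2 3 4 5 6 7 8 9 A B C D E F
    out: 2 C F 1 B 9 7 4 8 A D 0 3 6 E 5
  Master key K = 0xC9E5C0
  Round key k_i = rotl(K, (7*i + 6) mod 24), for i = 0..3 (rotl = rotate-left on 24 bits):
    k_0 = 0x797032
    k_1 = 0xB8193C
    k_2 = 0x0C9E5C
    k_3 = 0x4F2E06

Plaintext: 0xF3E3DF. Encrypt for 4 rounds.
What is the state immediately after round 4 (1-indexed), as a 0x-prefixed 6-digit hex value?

s_0 = plaintext = 0xF3E3DF
s_1 = Round(s_0, k_0) = 0x3DFED8
s_2 = Round(s_1, k_1) = 0xED8734
s_3 = Round(s_2, k_2) = 0x7344A0
s_4 = Round(s_3, k_3) = 0x4A0AE3

0x4A0AE3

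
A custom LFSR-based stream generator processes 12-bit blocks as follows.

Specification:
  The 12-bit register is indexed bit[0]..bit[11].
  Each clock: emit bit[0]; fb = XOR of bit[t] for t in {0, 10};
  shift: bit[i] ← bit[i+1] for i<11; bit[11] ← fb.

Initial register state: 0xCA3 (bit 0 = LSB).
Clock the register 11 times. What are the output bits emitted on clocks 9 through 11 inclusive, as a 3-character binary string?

reg_0 = 0xCA3
clock 1: out=1, reg = 0x651
clock 2: out=1, reg = 0x328
clock 3: out=0, reg = 0x194
clock 4: out=0, reg = 0x0CA
clock 5: out=0, reg = 0x065
clock 6: out=1, reg = 0x832
clock 7: out=0, reg = 0x419
clock 8: out=1, reg = 0x20C
clock 9: out=0, reg = 0x106
clock 10: out=0, reg = 0x083
clock 11: out=1, reg = 0x841

001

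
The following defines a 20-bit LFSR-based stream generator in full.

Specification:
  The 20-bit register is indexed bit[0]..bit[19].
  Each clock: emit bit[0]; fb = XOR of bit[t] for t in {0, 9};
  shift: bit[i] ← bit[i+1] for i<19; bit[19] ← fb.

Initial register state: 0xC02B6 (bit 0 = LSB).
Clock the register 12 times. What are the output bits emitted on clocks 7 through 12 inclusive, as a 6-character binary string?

reg_0 = 0xC02B6
clock 1: out=0, reg = 0xE015B
clock 2: out=1, reg = 0xF00AD
clock 3: out=1, reg = 0xF8056
clock 4: out=0, reg = 0x7C02B
clock 5: out=1, reg = 0xBE015
clock 6: out=1, reg = 0xDF00A
clock 7: out=0, reg = 0x6F805
clock 8: out=1, reg = 0xB7C02
clock 9: out=0, reg = 0x5BE01
clock 10: out=1, reg = 0x2DF00
clock 11: out=0, reg = 0x96F80
clock 12: out=0, reg = 0xCB7C0

010100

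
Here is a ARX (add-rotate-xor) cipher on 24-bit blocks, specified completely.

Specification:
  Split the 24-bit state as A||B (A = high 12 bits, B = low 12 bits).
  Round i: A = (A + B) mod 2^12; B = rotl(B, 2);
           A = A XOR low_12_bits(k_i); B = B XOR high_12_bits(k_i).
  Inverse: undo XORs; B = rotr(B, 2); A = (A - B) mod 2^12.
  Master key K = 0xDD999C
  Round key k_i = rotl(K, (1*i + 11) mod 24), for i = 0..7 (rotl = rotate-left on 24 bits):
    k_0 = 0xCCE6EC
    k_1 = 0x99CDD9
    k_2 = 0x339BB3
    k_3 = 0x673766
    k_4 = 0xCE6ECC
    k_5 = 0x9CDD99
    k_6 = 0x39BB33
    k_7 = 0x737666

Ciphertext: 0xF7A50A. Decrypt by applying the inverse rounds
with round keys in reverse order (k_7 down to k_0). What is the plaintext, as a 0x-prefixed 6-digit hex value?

s_0 = ciphertext = 0xF7A50A
s_1 = InvRound(s_0, k_7) = 0x48D48F
s_2 = InvRound(s_1, k_6) = 0xDF91C5
s_3 = InvRound(s_2, k_5) = 0xE5E202
s_4 = InvRound(s_3, k_4) = 0xCD93B9
s_5 = InvRound(s_4, k_3) = 0x24D972
s_6 = InvRound(s_5, k_2) = 0xB6CE92
s_7 = InvRound(s_6, k_1) = 0xCF29C3
s_8 = InvRound(s_7, k_0) = 0x4DB543

0x4DB543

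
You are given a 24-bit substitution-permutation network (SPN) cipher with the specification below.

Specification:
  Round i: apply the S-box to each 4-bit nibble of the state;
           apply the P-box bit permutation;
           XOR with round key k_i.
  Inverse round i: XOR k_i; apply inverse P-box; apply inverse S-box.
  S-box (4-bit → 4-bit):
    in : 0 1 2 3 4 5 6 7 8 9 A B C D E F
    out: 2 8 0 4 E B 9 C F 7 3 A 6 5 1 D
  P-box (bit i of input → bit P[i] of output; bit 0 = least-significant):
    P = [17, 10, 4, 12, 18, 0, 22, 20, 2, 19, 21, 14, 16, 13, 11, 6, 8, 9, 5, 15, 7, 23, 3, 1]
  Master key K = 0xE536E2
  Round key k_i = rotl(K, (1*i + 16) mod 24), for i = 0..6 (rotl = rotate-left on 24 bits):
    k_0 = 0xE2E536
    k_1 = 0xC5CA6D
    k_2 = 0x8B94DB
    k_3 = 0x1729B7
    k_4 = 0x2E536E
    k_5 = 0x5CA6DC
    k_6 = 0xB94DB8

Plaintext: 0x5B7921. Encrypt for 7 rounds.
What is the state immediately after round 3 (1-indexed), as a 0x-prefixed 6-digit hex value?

0x827C87

s_0 = plaintext = 0x5B7921
s_1 = Round(s_0, k_0) = 0x4A7FF0
s_2 = Round(s_1, k_1) = 0x318523
s_3 = Round(s_2, k_2) = 0x827C87
s_4 = Round(s_3, k_3) = 0xEB316C
s_5 = Round(s_4, k_4) = 0x3A9DFE
s_6 = Round(s_5, k_5) = 0x2B8DD0
s_7 = Round(s_6, k_6) = 0xDCE3FC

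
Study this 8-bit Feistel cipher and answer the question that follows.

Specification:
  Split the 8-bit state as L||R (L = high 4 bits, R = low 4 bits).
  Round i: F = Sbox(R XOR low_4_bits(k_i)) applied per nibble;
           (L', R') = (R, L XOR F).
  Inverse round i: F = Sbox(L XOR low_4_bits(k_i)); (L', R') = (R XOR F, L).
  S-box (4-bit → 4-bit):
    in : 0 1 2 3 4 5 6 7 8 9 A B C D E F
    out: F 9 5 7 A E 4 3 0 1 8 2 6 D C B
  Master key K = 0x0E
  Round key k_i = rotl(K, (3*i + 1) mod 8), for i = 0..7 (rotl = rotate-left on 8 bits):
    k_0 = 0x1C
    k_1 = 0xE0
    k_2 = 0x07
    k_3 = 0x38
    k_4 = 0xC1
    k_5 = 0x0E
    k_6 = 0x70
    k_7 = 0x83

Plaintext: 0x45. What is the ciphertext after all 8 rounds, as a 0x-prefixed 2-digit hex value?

0x9C

s_0 = plaintext = 0x45
s_1 = Round(s_0, k_0) = 0x55
s_2 = Round(s_1, k_1) = 0x5B
s_3 = Round(s_2, k_2) = 0xB3
s_4 = Round(s_3, k_3) = 0x39
s_5 = Round(s_4, k_4) = 0x93
s_6 = Round(s_5, k_5) = 0x34
s_7 = Round(s_6, k_6) = 0x49
s_8 = Round(s_7, k_7) = 0x9C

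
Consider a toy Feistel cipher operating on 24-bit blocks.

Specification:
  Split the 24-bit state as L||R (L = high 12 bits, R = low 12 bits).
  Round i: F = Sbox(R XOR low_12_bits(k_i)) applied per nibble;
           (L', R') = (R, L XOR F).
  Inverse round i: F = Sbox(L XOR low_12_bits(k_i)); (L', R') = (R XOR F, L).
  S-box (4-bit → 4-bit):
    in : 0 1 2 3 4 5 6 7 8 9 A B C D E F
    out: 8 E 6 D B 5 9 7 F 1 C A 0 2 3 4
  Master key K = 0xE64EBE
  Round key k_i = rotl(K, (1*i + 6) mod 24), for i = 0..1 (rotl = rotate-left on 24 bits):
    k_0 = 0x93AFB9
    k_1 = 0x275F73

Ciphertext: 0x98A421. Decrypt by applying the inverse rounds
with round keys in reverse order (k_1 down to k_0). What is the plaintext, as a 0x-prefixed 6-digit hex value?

0xFABD60

s_0 = ciphertext = 0x98A421
s_1 = InvRound(s_0, k_1) = 0xD6098A
s_2 = InvRound(s_1, k_0) = 0xFABD60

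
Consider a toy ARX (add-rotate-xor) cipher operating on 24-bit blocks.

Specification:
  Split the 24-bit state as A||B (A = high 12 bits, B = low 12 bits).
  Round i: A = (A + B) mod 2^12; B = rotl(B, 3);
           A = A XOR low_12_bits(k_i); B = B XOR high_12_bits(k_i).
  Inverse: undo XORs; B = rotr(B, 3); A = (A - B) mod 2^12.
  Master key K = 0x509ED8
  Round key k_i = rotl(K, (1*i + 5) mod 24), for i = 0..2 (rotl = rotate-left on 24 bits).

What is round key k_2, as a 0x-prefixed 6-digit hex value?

0x4F6C28

K = 0x509ED8
k_0 = rotl(K, (1*0+5) mod 24) = rotl(K, 5) = 0x13DB0A
k_1 = rotl(K, (1*1+5) mod 24) = rotl(K, 6) = 0x27B614
k_2 = rotl(K, (1*2+5) mod 24) = rotl(K, 7) = 0x4F6C28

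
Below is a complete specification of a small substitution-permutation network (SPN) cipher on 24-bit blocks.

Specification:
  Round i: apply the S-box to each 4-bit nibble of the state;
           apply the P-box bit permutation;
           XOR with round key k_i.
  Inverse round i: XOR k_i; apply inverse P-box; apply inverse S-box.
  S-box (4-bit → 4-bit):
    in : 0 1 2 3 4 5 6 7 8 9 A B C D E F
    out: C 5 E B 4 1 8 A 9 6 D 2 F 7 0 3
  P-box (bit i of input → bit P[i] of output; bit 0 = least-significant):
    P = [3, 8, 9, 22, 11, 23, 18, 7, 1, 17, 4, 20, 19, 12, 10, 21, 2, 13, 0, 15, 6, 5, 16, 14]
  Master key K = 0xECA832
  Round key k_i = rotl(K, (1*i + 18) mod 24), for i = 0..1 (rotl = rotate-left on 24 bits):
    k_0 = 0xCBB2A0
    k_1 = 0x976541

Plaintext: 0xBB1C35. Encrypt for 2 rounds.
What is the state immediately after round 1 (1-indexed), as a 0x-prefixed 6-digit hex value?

0x519E1A

s_0 = plaintext = 0xBB1C35
s_1 = Round(s_0, k_0) = 0x519E1A
s_2 = Round(s_1, k_1) = 0xD37B0C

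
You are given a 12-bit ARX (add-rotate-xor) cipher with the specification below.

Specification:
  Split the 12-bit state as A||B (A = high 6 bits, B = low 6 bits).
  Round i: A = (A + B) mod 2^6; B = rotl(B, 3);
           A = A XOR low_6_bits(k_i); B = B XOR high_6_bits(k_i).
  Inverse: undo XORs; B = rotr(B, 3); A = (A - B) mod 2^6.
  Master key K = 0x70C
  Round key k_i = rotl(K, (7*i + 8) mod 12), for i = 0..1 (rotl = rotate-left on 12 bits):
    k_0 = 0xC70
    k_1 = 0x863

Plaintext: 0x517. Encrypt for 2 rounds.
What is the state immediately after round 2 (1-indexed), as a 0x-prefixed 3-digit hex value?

0x178

s_0 = plaintext = 0x517
s_1 = Round(s_0, k_0) = 0x6CB
s_2 = Round(s_1, k_1) = 0x178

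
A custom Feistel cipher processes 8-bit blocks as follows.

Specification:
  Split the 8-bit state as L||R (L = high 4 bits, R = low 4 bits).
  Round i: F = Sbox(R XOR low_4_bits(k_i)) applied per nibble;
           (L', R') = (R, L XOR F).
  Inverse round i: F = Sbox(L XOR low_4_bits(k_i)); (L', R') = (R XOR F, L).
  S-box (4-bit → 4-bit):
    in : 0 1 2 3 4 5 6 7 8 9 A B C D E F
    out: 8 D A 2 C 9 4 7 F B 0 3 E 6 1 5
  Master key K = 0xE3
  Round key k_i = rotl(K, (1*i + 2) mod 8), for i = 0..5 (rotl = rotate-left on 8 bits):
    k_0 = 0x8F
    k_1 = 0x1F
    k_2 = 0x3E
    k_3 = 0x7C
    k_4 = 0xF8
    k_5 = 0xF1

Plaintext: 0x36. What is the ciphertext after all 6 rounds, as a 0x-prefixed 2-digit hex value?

s_0 = plaintext = 0x36
s_1 = Round(s_0, k_0) = 0x68
s_2 = Round(s_1, k_1) = 0x81
s_3 = Round(s_2, k_2) = 0x1D
s_4 = Round(s_3, k_3) = 0xDC
s_5 = Round(s_4, k_4) = 0xC1
s_6 = Round(s_5, k_5) = 0x14

0x14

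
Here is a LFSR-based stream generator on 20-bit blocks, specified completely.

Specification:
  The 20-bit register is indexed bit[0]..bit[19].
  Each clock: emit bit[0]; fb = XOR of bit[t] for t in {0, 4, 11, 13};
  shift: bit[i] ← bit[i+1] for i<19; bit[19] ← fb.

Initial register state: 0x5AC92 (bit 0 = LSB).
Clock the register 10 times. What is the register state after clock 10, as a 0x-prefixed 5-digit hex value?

0x50D6B

reg_0 = 0x5AC92
clock 1: out=0, reg = 0xAD649
clock 2: out=1, reg = 0xD6B24
clock 3: out=0, reg = 0x6B592
clock 4: out=0, reg = 0x35AC9
clock 5: out=1, reg = 0x1AD64
clock 6: out=0, reg = 0x0D6B2
clock 7: out=0, reg = 0x86B59
clock 8: out=1, reg = 0x435AC
clock 9: out=0, reg = 0xA1AD6
clock 10: out=0, reg = 0x50D6B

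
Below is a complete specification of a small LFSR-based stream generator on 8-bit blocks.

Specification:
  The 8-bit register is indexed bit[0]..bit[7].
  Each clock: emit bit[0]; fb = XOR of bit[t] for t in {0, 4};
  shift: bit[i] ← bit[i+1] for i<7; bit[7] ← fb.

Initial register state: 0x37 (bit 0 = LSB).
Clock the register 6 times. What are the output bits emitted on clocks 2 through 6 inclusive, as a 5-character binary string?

reg_0 = 0x37
clock 1: out=1, reg = 0x1B
clock 2: out=1, reg = 0x0D
clock 3: out=1, reg = 0x86
clock 4: out=0, reg = 0x43
clock 5: out=1, reg = 0xA1
clock 6: out=1, reg = 0xD0

11011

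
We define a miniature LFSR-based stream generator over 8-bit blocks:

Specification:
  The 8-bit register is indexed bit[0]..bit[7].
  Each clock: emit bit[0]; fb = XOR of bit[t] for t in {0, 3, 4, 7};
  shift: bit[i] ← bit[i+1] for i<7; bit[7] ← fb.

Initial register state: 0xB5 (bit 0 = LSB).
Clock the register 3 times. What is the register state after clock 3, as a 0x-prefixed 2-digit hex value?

reg_0 = 0xB5
clock 1: out=1, reg = 0xDA
clock 2: out=0, reg = 0xED
clock 3: out=1, reg = 0xF6

0xF6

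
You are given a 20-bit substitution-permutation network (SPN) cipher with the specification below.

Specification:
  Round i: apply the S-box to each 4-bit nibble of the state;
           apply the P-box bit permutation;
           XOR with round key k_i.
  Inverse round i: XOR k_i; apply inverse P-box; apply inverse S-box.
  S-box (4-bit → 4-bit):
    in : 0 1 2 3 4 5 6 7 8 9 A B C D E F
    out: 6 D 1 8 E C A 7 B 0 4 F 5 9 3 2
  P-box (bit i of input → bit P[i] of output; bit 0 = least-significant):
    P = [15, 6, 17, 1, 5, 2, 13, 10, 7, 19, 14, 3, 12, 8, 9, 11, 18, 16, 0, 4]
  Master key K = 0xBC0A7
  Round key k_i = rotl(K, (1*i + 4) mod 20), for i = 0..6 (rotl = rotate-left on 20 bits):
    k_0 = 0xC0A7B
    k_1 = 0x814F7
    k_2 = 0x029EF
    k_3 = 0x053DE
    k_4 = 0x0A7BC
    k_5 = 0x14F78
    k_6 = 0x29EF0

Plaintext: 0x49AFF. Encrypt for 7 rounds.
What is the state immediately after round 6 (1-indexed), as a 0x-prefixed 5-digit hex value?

s_0 = plaintext = 0x49AFF
s_1 = Round(s_0, k_0) = 0xD4A2E
s_2 = Round(s_1, k_1) = 0xCDF87
s_3 = Round(s_2, k_2) = 0xEB58A
s_4 = Round(s_3, k_3) = 0x70CF2
s_5 = Round(s_4, k_4) = 0x56439
s_6 = Round(s_5, k_5) = 0x90261
s_7 = Round(s_6, k_6) = 0x01976

0x90261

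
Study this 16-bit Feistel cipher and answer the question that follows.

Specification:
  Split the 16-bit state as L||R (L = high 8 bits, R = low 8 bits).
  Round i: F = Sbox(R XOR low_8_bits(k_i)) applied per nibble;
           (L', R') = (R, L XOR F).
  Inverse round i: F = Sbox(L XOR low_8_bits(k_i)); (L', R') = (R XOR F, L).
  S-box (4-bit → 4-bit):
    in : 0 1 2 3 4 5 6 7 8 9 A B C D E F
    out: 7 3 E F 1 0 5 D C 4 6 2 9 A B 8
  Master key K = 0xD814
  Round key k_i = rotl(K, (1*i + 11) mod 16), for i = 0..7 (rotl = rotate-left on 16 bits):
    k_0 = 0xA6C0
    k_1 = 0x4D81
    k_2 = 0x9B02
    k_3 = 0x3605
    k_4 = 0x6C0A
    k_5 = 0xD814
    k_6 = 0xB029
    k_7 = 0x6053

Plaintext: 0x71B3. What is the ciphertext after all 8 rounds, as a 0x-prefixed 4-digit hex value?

s_0 = plaintext = 0x71B3
s_1 = Round(s_0, k_0) = 0xB3AE
s_2 = Round(s_1, k_1) = 0xAE5B
s_3 = Round(s_2, k_2) = 0x5BAA
s_4 = Round(s_3, k_3) = 0xAA33
s_5 = Round(s_4, k_4) = 0x335E
s_6 = Round(s_5, k_5) = 0x5E25
s_7 = Round(s_6, k_6) = 0x2527
s_8 = Round(s_7, k_7) = 0x27F4

0x27F4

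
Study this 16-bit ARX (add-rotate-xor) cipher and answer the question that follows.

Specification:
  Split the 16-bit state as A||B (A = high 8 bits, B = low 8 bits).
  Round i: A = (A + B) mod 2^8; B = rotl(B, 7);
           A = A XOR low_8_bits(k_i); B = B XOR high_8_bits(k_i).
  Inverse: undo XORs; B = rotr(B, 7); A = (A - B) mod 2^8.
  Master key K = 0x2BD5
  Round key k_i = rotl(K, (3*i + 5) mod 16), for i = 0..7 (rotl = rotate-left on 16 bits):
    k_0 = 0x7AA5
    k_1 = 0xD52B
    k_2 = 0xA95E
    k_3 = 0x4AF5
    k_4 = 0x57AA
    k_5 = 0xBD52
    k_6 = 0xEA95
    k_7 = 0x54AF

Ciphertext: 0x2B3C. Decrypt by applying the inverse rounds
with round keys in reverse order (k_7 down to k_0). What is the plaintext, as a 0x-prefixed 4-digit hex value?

s_0 = ciphertext = 0x2B3C
s_1 = InvRound(s_0, k_7) = 0xB4D0
s_2 = InvRound(s_1, k_6) = 0xAD74
s_3 = InvRound(s_2, k_5) = 0x6C93
s_4 = InvRound(s_3, k_4) = 0x3D89
s_5 = InvRound(s_4, k_3) = 0x4187
s_6 = InvRound(s_5, k_2) = 0xC35C
s_7 = InvRound(s_6, k_1) = 0xD513
s_8 = InvRound(s_7, k_0) = 0x9ED2

0x9ED2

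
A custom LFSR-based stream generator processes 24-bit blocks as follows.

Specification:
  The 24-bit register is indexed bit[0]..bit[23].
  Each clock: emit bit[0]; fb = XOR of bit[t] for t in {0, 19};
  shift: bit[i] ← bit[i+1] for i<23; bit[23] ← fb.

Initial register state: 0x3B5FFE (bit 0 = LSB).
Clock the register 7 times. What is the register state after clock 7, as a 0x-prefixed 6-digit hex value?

0xB276BF

reg_0 = 0x3B5FFE
clock 1: out=0, reg = 0x9DAFFF
clock 2: out=1, reg = 0x4ED7FF
clock 3: out=1, reg = 0x276BFF
clock 4: out=1, reg = 0x93B5FF
clock 5: out=1, reg = 0xC9DAFF
clock 6: out=1, reg = 0x64ED7F
clock 7: out=1, reg = 0xB276BF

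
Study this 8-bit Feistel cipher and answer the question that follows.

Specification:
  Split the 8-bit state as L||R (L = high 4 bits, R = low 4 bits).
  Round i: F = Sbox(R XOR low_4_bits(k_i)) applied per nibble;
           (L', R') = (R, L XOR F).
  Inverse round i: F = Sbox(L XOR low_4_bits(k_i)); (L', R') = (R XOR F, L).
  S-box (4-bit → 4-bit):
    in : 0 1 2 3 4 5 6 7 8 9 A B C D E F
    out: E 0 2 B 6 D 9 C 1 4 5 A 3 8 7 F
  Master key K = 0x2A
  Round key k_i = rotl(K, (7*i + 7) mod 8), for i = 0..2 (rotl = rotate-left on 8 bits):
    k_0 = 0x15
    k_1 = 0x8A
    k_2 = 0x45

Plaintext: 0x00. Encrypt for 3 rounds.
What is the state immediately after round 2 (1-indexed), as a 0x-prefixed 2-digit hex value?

s_0 = plaintext = 0x00
s_1 = Round(s_0, k_0) = 0x0D
s_2 = Round(s_1, k_1) = 0xDC
s_3 = Round(s_2, k_2) = 0xC9

0xDC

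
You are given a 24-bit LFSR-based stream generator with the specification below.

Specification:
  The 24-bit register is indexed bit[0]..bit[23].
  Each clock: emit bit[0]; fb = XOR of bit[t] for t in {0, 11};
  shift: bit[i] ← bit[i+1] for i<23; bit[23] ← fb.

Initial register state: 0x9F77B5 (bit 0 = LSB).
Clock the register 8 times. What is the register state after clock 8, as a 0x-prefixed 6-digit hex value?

reg_0 = 0x9F77B5
clock 1: out=1, reg = 0xCFBBDA
clock 2: out=0, reg = 0xE7DDED
clock 3: out=1, reg = 0x73EEF6
clock 4: out=0, reg = 0xB9F77B
clock 5: out=1, reg = 0xDCFBBD
clock 6: out=1, reg = 0x6E7DDE
clock 7: out=0, reg = 0xB73EEF
clock 8: out=1, reg = 0x5B9F77

0x5B9F77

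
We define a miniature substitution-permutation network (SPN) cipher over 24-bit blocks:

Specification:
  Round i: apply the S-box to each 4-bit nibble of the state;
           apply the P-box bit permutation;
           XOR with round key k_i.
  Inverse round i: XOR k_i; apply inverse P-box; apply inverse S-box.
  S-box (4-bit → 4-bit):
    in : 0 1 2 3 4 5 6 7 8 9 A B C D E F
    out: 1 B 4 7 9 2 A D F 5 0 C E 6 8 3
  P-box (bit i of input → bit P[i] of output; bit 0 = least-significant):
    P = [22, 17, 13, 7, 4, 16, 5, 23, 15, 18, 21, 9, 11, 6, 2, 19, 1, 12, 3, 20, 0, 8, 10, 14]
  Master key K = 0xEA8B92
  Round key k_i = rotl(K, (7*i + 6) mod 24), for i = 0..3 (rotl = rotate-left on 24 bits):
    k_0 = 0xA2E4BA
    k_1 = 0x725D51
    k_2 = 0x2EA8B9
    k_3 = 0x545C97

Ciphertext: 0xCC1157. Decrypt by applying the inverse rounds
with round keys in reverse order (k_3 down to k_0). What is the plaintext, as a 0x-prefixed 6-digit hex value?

s_0 = ciphertext = 0xCC1157
s_1 = InvRound(s_0, k_3) = 0xCE1AEE
s_2 = InvRound(s_1, k_2) = 0x0FD749
s_3 = InvRound(s_2, k_1) = 0xAB48F0
s_4 = InvRound(s_3, k_0) = 0x291052

0x291052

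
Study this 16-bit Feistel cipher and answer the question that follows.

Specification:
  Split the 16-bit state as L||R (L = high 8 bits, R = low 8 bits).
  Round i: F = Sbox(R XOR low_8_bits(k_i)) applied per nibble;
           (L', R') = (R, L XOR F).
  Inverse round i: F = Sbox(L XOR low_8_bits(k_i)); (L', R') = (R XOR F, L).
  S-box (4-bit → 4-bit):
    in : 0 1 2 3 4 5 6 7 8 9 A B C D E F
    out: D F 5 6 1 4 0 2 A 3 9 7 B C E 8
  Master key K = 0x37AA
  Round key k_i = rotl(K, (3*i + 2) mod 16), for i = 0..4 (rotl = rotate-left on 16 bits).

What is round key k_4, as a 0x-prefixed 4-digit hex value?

K = 0x37AA
k_0 = rotl(K, (3*0+2) mod 16) = rotl(K, 2) = 0xDEA8
k_1 = rotl(K, (3*1+2) mod 16) = rotl(K, 5) = 0xF546
k_2 = rotl(K, (3*2+2) mod 16) = rotl(K, 8) = 0xAA37
k_3 = rotl(K, (3*3+2) mod 16) = rotl(K, 11) = 0x51BD
k_4 = rotl(K, (3*4+2) mod 16) = rotl(K, 14) = 0x8DEA

0x8DEA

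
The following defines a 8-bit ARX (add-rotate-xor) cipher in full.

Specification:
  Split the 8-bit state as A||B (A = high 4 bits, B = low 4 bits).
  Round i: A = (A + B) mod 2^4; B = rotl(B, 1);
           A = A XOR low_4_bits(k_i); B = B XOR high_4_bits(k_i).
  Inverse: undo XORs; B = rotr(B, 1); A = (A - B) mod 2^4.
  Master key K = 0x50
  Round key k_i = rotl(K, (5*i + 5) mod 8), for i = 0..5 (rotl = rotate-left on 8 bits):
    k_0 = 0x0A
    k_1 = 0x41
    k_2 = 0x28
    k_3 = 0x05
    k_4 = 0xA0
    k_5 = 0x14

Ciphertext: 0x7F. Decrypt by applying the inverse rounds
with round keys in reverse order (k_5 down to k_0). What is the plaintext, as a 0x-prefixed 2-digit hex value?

0xBB

s_0 = ciphertext = 0x7F
s_1 = InvRound(s_0, k_5) = 0xC7
s_2 = InvRound(s_1, k_4) = 0xEE
s_3 = InvRound(s_2, k_3) = 0x47
s_4 = InvRound(s_3, k_2) = 0x2A
s_5 = InvRound(s_4, k_1) = 0xC7
s_6 = InvRound(s_5, k_0) = 0xBB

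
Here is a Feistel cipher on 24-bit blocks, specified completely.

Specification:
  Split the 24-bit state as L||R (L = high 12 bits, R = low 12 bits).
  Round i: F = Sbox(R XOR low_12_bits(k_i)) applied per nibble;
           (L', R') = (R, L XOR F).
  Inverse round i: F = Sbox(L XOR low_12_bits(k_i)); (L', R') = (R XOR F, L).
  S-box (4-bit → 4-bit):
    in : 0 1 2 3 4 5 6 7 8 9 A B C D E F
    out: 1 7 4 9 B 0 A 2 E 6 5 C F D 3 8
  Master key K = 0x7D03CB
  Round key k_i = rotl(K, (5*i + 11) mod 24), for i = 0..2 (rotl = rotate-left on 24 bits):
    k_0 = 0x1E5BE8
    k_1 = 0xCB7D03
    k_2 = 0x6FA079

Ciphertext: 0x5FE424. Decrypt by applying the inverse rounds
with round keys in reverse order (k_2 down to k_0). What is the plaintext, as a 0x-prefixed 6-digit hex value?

s_0 = ciphertext = 0x5FE424
s_1 = InvRound(s_0, k_2) = 0x4C65FE
s_2 = InvRound(s_1, k_1) = 0x30E4C6
s_3 = InvRound(s_2, k_0) = 0xAFC30E

0xAFC30E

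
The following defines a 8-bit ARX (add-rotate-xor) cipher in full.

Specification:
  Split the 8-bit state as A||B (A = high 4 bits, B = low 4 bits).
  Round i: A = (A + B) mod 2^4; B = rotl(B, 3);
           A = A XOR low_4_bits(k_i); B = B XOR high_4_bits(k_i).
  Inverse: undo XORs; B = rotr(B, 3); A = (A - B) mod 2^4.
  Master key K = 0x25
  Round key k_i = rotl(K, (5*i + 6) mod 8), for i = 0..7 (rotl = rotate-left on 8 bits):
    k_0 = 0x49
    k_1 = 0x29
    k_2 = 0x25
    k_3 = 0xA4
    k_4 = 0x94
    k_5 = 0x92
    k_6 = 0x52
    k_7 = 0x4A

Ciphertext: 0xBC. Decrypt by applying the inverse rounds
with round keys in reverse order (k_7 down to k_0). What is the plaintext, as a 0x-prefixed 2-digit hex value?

s_0 = ciphertext = 0xBC
s_1 = InvRound(s_0, k_7) = 0x01
s_2 = InvRound(s_1, k_6) = 0xA8
s_3 = InvRound(s_2, k_5) = 0x62
s_4 = InvRound(s_3, k_4) = 0xB7
s_5 = InvRound(s_4, k_3) = 0x4B
s_6 = InvRound(s_5, k_2) = 0xE3
s_7 = InvRound(s_6, k_1) = 0x52
s_8 = InvRound(s_7, k_0) = 0x0C

0x0C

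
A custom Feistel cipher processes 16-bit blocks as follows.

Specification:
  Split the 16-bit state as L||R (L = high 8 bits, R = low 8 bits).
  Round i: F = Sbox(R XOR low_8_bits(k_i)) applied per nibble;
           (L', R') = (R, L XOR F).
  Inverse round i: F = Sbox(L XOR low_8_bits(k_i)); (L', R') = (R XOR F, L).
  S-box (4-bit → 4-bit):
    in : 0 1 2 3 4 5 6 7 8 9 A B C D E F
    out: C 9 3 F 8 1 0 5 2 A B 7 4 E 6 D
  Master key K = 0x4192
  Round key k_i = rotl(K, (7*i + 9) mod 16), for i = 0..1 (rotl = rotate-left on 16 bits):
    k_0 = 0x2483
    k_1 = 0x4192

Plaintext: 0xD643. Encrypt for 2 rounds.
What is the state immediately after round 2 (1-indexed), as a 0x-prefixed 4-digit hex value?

0x9A81

s_0 = plaintext = 0xD643
s_1 = Round(s_0, k_0) = 0x439A
s_2 = Round(s_1, k_1) = 0x9A81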